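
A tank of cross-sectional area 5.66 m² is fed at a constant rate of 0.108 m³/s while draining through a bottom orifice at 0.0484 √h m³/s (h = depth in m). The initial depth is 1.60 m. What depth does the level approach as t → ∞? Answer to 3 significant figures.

4.98 m

A dh/dt = Q_in − 0.0484 √h. Steady state requires inflow = outflow:
Q_in = 0.0484 √h_ss ⇒ √h_ss = 0.108/0.0484 = 2.2314.
h_ss = 2.2314² = 4.9792 m. (Since h₀ = 1.60 m < h_ss, the level will rise toward this value.)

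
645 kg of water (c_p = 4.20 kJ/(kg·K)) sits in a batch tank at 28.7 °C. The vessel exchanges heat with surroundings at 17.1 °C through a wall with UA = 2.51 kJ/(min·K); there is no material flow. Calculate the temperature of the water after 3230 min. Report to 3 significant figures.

Heat balance on the well-mixed liquid: M c_p dT/dt = −UA(T − T_amb).
dT/dt = (T_ss − T)/τ with T_ss = T_amb = 17.100 °C, τ = M c_p/UA = 645·4.20/2.51 = 1079.3 min.
This is linear first-order; T(t) = T_ss + (T₀ − T_ss) e^(−t/τ).
T(3230) = 17.100 + (11.600)·0.050150 = 17.682 °C.

17.7 °C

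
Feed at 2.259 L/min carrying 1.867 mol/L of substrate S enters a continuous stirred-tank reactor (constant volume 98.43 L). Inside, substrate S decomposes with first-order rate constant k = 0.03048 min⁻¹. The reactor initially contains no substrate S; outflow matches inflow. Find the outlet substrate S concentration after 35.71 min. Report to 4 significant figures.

0.6830 mol/L

Accumulation = in − out − consumed: V dC/dt = Q C_in − Q C − k V C.
dC/dt = (Q/V) C_in − (Q/V + k) C; effective rate a = Q/V + k = 0.0229503 + 0.03048 = 0.0534303 min⁻¹.
C_ss = Q C_in/(Q + kV) = 0.801946 mol/L; C(t) = C_ss + (C₀ − C_ss) e^(−a t).
C(35.71) = 0.801946 + (-0.801946)·e^(−0.0534303·35.71) = 0.801946 + (-0.801946)·0.148377 = 0.682956 mol/L.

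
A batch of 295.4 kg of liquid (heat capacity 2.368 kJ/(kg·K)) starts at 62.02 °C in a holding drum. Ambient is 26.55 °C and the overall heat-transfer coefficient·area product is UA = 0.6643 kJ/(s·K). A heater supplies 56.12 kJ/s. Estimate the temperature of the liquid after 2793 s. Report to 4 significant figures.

107.6 °C

Lumped-capacitance energy balance: M c_p dT/dt = UA(T_amb − T) + Q̇.
dT/dt = (T_ss − T)/τ with T_ss = T_amb + Q̇/UA = 26.55 + 56.12/0.6643 = 111.030 °C, τ = M c_p/UA = 295.4·2.368/0.6643 = 1053.00 s.
This is linear first-order; T(t) = T_ss + (T₀ − T_ss) e^(−t/τ).
T(2793) = 111.030 + (-49.0099)·0.0704801 = 107.576 °C.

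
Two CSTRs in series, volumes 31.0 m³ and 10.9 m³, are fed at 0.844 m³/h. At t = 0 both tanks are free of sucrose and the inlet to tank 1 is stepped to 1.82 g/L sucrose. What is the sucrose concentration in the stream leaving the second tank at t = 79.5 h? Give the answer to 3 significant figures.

1.50 g/L

Time constants: τᵢ = Vᵢ/Q for each well-mixed tank.
τ₁ = 31.0/0.844 = 36.730 h; τ₂ = 10.9/0.844 = 12.915 h.
Solving the cascade with C₁(0)=C₂(0)=0 gives C₂(t) = C_in[1 − (τ₁ e^(−t/τ₁) − τ₂ e^(−t/τ₂))/(τ₁ − τ₂)].
At t = 79.5: e^(−t/τ₁) = 0.11481, e^(−t/τ₂) = 0.0021212.
C₂ = 1.82·[1 − (36.730·0.11481 − 12.915·0.0021212)/(23.815)] = 1.82·0.82408 = 1.4998 g/L.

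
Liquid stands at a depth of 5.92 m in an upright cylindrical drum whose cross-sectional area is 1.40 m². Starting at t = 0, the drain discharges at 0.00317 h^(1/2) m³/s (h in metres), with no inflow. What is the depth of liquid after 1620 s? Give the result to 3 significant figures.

With no inflow, A dh/dt = −0.00317 √h.
∫ h^(−1/2) dh = −(0.00317/A) ∫ dt, giving 2√h = 2√h₀ − (0.00317/A) t.
√h = √5.92 − 0.00317·1620/(2·1.40) = 2.4331 − 1.8341 = 0.59903.
h = 0.59903² = 0.35884 m.

0.359 m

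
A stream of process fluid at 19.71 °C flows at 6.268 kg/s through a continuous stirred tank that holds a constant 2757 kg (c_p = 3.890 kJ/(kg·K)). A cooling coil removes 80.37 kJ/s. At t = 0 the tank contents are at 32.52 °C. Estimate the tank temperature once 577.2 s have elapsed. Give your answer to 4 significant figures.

20.75 °C

M c_p dT/dt = ṁ c_p (T_in − T) − Q̇.
τ = M/ṁ = 439.853 s; T_ss = T_in − Q̇/(ṁ c_p) = 19.71 − 80.37/(6.268·3.890) = 16.4138 °C.
Integrating: T(t) = T_ss + (T₀ − T_ss) e^(−t/τ).
T(577.2) = 16.4138 + (16.1062)·e^(−577.2/439.853) = 16.4138 + (16.1062)·0.269212 = 20.7498 °C.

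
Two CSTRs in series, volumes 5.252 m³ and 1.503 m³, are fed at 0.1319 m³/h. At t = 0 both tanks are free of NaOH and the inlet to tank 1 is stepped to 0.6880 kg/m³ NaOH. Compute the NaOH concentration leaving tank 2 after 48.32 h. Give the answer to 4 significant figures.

Species balance on tank i: dCᵢ/dt = (Cᵢ₋₁ − Cᵢ)/τᵢ with τᵢ = Vᵢ/Q.
τ₁ = 5.252/0.1319 = 39.8180 h; τ₂ = 1.503/0.1319 = 11.3950 h.
Tank 1: C₁ = C_in(1 − e^(−t/τ₁)). Tank 2 (τ₁ ≠ τ₂): C₂ = C_in[1 − (τ₁ e^(−t/τ₁) − τ₂ e^(−t/τ₂))/(τ₁ − τ₂)].
At t = 48.32: e^(−t/τ₁) = 0.297149, e^(−t/τ₂) = 0.0144010.
C₂ = 0.6880·[1 − (39.8180·0.297149 − 11.3950·0.0144010)/(28.4230)] = 0.6880·0.589495 = 0.405572 kg/m³.

0.4056 kg/m³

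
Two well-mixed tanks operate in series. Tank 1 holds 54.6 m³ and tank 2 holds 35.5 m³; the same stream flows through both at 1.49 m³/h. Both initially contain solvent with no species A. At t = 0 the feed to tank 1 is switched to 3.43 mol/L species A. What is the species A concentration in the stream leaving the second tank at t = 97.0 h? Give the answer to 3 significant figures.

2.84 mol/L

Time constants: τᵢ = Vᵢ/Q for each well-mixed tank.
τ₁ = 54.6/1.49 = 36.644 h; τ₂ = 35.5/1.49 = 23.826 h.
Tank 1: C₁ = C_in(1 − e^(−t/τ₁)). Tank 2 (τ₁ ≠ τ₂): C₂ = C_in[1 − (τ₁ e^(−t/τ₁) − τ₂ e^(−t/τ₂))/(τ₁ − τ₂)].
At t = 97.0: e^(−t/τ₁) = 0.070859, e^(−t/τ₂) = 0.017056.
C₂ = 3.43·[1 − (36.644·0.070859 − 23.826·0.017056)/(12.819)] = 3.43·0.82914 = 2.8440 mol/L.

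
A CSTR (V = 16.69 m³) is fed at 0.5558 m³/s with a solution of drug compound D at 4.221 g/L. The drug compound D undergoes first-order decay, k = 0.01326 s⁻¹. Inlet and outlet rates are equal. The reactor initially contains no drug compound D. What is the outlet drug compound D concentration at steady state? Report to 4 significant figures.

3.019 g/L

V dC/dt = Q(C_in − C) − k V C.
At steady state: 0 = Q C_in − (Q + kV) C_ss, so C_ss = Q C_in/(Q + kV).
C_ss = 0.5558·4.221/(0.5558 + 0.01326·16.69) = 2.34603/0.777109 = 3.01892 g/L.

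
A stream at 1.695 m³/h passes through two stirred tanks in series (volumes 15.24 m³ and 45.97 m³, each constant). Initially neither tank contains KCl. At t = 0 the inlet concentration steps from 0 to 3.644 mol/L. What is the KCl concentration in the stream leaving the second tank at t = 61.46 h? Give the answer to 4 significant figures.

Each tank obeys Vᵢ dCᵢ/dt = Q(Cᵢ₋₁ − Cᵢ), so τᵢ = Vᵢ/Q.
τ₁ = 15.24/1.695 = 8.99115 h; τ₂ = 45.97/1.695 = 27.1209 h.
Tank 1: C₁ = C_in(1 − e^(−t/τ₁)). Tank 2 (τ₁ ≠ τ₂): C₂ = C_in[1 − (τ₁ e^(−t/τ₁) − τ₂ e^(−t/τ₂))/(τ₁ − τ₂)].
At t = 61.46: e^(−t/τ₁) = 0.00107481, e^(−t/τ₂) = 0.103711.
C₂ = 3.644·[1 − (8.99115·0.00107481 − 27.1209·0.103711)/(-18.1298)] = 3.644·0.845388 = 3.08059 mol/L.

3.081 mol/L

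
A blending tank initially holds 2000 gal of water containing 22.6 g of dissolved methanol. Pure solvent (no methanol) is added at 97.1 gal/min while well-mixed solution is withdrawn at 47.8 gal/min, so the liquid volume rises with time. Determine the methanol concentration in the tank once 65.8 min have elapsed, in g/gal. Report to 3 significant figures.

Let m(t) be the amount of methanol. Volume: V(t) = V₀ + (Q_in − Q_out) t = 2000 + 49.300 t; V(65.8) = 5243.9 gal.
Solute balance: dm/dt = 0 − Q_out C = −Q_out m/V(t).
dm/m = −Q_out dt/(V₀ + 49.300 t); integrating gives ln(m/m₀) = −(Q_out/(Q_in−Q_out)) ln(V/V₀).
m = m₀ (V₀/V)^(Q_out/(Q_in−Q_out)) = 22.6 × (2000/5243.9)^(0.96957) = 8.8760 g.
C = m/V = 8.8760/5243.9 = 0.0016926 g/gal.

0.00169 g/gal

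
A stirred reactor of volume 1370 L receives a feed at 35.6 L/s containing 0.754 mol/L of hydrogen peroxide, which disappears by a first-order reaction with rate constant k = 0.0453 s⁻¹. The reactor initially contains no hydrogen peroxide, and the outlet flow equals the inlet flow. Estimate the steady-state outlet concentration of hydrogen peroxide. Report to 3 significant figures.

0.275 mol/L

Accumulation = in − out − consumed: V dC/dt = Q C_in − Q C − k V C.
At steady state: 0 = Q C_in − (Q + kV) C_ss, so C_ss = Q C_in/(Q + kV).
C_ss = 35.6·0.754/(35.6 + 0.0453·1370) = 26.842/97.661 = 0.27485 mol/L.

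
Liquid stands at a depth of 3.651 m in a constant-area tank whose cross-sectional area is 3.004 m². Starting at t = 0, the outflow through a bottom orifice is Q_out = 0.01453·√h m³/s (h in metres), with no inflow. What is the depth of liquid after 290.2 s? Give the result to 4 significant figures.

Unsteady balance on liquid volume: A dh/dt = −0.01453 √h.
This is separable: 2 d(√h)/dt = −0.01453/A, so √h = √h₀ − (0.01453/(2A)) t.
√h = √3.651 − 0.01453·290.2/(2·3.004) = 1.91076 − 0.701832 = 1.20893.
h = 1.20893² = 1.46150 m.

1.462 m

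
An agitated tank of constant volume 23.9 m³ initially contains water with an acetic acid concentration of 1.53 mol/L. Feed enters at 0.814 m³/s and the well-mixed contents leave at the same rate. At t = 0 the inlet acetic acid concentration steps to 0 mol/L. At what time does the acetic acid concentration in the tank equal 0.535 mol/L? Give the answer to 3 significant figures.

30.9 s

Unsteady species balance (constant V, well mixed): V dC/dt = Q(C_in − C), so τ = V/Q = 29.361 s.
C(t) = C_in + (C₀ − C_in) e^(−t/τ). Set C = 0.535 and solve for t:
e^(−t/τ) = (C − C_in)/(C₀ − C_in) = (0.535 − 0)/(1.53 − 0) = 0.34967
t = −τ ln(…) = 29.361 × 1.0508 = 30.851 s.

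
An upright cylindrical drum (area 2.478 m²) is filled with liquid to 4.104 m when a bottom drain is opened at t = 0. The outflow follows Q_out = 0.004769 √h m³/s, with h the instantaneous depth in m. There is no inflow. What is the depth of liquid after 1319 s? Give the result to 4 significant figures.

With no inflow, A dh/dt = −0.004769 √h.
Separate and integrate: 2(√h − √h₀) = −(0.004769/A) t.
√h = √4.104 − 0.004769·1319/(2·2.478) = 2.02583 − 1.26923 = 0.756602.
h = 0.756602² = 0.572446 m.

0.5724 m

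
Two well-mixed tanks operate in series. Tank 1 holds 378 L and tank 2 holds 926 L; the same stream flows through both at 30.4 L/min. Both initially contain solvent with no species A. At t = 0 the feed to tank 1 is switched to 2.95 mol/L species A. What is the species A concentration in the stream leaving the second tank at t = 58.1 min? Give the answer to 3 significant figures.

Each tank obeys Vᵢ dCᵢ/dt = Q(Cᵢ₋₁ − Cᵢ), so τᵢ = Vᵢ/Q.
τ₁ = 378/30.4 = 12.434 min; τ₂ = 926/30.4 = 30.461 min.
Tank 1: C₁ = C_in(1 − e^(−t/τ₁)). Tank 2 (τ₁ ≠ τ₂): C₂ = C_in[1 − (τ₁ e^(−t/τ₁) − τ₂ e^(−t/τ₂))/(τ₁ − τ₂)].
At t = 58.1: e^(−t/τ₁) = 0.0093480, e^(−t/τ₂) = 0.14847.
C₂ = 2.95·[1 − (12.434·0.0093480 − 30.461·0.14847)/(-18.026)] = 2.95·0.75557 = 2.2289 mol/L.

2.23 mol/L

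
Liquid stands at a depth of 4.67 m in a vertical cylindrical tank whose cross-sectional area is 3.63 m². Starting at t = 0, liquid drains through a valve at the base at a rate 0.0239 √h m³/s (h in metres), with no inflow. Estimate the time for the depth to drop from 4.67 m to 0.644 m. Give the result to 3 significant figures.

413 s

Accumulation of liquid (constant cross-section A): A dh/dt = −0.0239 √h.
Separate and integrate: 2(√h − √h₀) = −(0.0239/A) t.
t = 2A(√h₀ − √h)/0.0239 = 2·3.63·(√4.67 − √0.644)/0.0239
  = 7.2600 × (2.1610 − 0.80250) / 0.0239 = 412.67 s.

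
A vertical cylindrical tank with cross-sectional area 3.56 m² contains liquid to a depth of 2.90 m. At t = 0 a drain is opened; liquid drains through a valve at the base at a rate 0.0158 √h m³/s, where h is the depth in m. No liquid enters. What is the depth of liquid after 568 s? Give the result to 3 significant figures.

0.196 m

With no inflow, A dh/dt = −0.0158 √h.
Separate and integrate: 2(√h − √h₀) = −(0.0158/A) t.
√h = √2.90 − 0.0158·568/(2·3.56) = 1.7029 − 1.2604 = 0.44249.
h = 0.44249² = 0.19580 m.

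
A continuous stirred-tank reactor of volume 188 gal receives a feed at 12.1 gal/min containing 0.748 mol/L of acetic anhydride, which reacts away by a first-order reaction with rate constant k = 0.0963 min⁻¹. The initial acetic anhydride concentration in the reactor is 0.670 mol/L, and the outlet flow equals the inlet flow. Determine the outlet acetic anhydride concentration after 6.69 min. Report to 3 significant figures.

Species balance: V dC/dt = Q C_in − Q C − k V C.
This is linear with rate a = Q/V + k = 0.16066 min⁻¹.
C_ss = Q C_in/(Q + kV) = 0.29965 mol/L; C(t) = C_ss + (C₀ − C_ss) e^(−a t).
C(6.69) = 0.29965 + (0.37035)·e^(−0.16066·6.69) = 0.29965 + (0.37035)·0.34136 = 0.42607 mol/L.

0.426 mol/L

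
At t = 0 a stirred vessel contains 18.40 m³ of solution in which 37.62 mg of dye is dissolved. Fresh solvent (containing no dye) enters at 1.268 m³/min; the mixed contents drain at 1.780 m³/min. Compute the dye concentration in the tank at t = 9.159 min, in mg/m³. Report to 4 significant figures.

0.9867 mg/m³

Let m(t) be the amount of dye. Volume: V(t) = V₀ + (Q_in − Q_out) t = 18.40 − 0.512000 t; V(9.159) = 13.7106 m³.
No dye enters, so dm/dt = −Q_out · (m/V).
Separate: dm/m = −Q_out dt/V(t) ⇒ ln(m/m₀) = −(Q_out/(Q_in−Q_out)) ln(V/V₀).
m = m₀ (V₀/V)^(Q_out/(Q_in−Q_out)) = 37.62 × (18.40/13.7106)^(-3.47656) = 13.5284 mg.
C = m/V = 13.5284/13.7106 = 0.986714 mg/m³.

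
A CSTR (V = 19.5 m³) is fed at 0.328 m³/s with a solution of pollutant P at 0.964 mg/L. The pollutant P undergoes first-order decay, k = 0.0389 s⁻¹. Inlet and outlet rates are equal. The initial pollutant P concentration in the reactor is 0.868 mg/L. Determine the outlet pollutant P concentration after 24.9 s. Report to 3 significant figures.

Accumulation = in − out − consumed: V dC/dt = Q C_in − Q C − k V C.
This is linear with rate a = Q/V + k = 0.055721 s⁻¹.
C_ss = Q C_in/(Q + kV) = 0.29101 mg/L; C(t) = C_ss + (C₀ − C_ss) e^(−a t).
C(24.9) = 0.29101 + (0.57699)·e^(−0.055721·24.9) = 0.29101 + (0.57699)·0.24971 = 0.43509 mg/L.

0.435 mg/L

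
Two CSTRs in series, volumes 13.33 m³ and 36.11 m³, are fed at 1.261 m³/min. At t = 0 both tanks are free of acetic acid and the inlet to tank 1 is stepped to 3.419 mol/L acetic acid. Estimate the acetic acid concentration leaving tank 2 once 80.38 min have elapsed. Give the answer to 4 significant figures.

3.093 mol/L

Each tank obeys Vᵢ dCᵢ/dt = Q(Cᵢ₋₁ − Cᵢ), so τᵢ = Vᵢ/Q.
τ₁ = 13.33/1.261 = 10.5710 min; τ₂ = 36.11/1.261 = 28.6360 min.
Solving the cascade with C₁(0)=C₂(0)=0 gives C₂(t) = C_in[1 − (τ₁ e^(−t/τ₁) − τ₂ e^(−t/τ₂))/(τ₁ − τ₂)].
At t = 80.38: e^(−t/τ₁) = 0.000498534, e^(−t/τ₂) = 0.0603885.
C₂ = 3.419·[1 − (10.5710·0.000498534 − 28.6360·0.0603885)/(-18.0650)] = 3.419·0.904566 = 3.09271 mol/L.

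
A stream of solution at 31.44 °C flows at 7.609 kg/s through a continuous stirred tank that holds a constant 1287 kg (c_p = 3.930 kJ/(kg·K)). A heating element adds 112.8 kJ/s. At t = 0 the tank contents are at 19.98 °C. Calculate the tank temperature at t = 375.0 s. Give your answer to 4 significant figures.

M c_p dT/dt = ṁ c_p (T_in − T) + Q̇.
Rearrange: dT/dt = (T_ss − T)/τ with τ = M/ṁ = 169.142 s and T_ss = T_in + Q̇/(ṁ c_p) = 35.2122 °C.
This is linear first-order; T(t) = T_ss + (T₀ − T_ss) e^(−t/τ).
T(375.0) = 35.2122 + (-15.2322)·e^(−375.0/169.142) = 35.2122 + (-15.2322)·0.108927 = 33.5530 °C.

33.55 °C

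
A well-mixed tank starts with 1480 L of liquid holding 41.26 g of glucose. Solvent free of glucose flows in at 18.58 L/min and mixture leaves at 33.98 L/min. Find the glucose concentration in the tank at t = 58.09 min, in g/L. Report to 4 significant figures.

Total volume: dV/dt = Q_in − Q_out = -15.4000 L/min, so V(t) = 1480 − 15.4000 t and V(58.09) = 585.414 L.
Solute balance: dm/dt = 0 − Q_out C = −Q_out m/V(t).
dm/m = −Q_out dt/(V₀ − 15.4000 t); integrating gives ln(m/m₀) = −(Q_out/(Q_in−Q_out)) ln(V/V₀).
m = m₀ (V₀/V)^(Q_out/(Q_in−Q_out)) = 41.26 × (1480/585.414)^(-2.20649) = 5.33036 g.
C = m/V = 5.33036/585.414 = 0.00910529 g/L.

0.009105 g/L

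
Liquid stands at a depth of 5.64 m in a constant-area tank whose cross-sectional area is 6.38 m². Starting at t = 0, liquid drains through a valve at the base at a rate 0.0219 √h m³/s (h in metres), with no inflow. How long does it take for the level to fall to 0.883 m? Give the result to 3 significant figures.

836 s

A dh/dt = −Q_out = −0.0219 √h.
Separate and integrate: 2(√h − √h₀) = −(0.0219/A) t.
t = 2A(√h₀ − √h)/0.0219 = 2·6.38·(√5.64 − √0.883)/0.0219
  = 12.760 × (2.3749 − 0.93968) / 0.0219 = 836.21 s.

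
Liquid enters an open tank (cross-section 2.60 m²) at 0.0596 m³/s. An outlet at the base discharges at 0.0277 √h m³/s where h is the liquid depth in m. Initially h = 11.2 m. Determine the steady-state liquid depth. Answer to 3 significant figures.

A dh/dt = Q_in − 0.0277 √h. Steady state requires inflow = outflow:
Q_in = 0.0277 √h_ss ⇒ √h_ss = 0.0596/0.0277 = 2.1516.
h_ss = 2.1516² = 4.6295 m. (Since h₀ = 11.2 m > h_ss, the level will fall toward this value.)

4.63 m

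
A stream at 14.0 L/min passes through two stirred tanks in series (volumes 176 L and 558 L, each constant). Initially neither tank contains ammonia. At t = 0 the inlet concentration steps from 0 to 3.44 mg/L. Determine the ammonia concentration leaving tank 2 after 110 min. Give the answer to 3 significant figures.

3.12 mg/L

Time constants: τᵢ = Vᵢ/Q for each well-mixed tank.
τ₁ = 176/14.0 = 12.571 min; τ₂ = 558/14.0 = 39.857 min.
Tank 1: C₁ = C_in(1 − e^(−t/τ₁)). Tank 2 (τ₁ ≠ τ₂): C₂ = C_in[1 − (τ₁ e^(−t/τ₁) − τ₂ e^(−t/τ₂))/(τ₁ − τ₂)].
At t = 110: e^(−t/τ₁) = 0.00015846, e^(−t/τ₂) = 0.063301.
C₂ = 3.44·[1 − (12.571·0.00015846 − 39.857·0.063301)/(-27.286)] = 3.44·0.90761 = 3.1222 mg/L.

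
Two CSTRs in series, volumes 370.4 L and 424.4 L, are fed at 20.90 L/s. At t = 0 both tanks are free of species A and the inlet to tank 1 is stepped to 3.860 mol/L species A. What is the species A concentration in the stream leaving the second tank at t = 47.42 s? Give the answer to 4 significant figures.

Each tank obeys Vᵢ dCᵢ/dt = Q(Cᵢ₋₁ − Cᵢ), so τᵢ = Vᵢ/Q.
τ₁ = 370.4/20.90 = 17.7225 s; τ₂ = 424.4/20.90 = 20.3062 s.
Tank 1: C₁ = C_in(1 − e^(−t/τ₁)). Tank 2 (τ₁ ≠ τ₂): C₂ = C_in[1 − (τ₁ e^(−t/τ₁) − τ₂ e^(−t/τ₂))/(τ₁ − τ₂)].
At t = 47.42: e^(−t/τ₁) = 0.0688588, e^(−t/τ₂) = 0.0967868.
C₂ = 3.860·[1 − (17.7225·0.0688588 − 20.3062·0.0967868)/(-2.58373)] = 3.860·0.711648 = 2.74696 mol/L.

2.747 mol/L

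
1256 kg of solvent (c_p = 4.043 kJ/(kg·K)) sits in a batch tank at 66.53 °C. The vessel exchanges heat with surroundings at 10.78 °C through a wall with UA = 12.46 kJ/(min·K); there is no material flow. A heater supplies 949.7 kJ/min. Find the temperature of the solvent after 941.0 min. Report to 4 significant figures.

M c_p dT/dt = −UA(T − T_amb) + Q̇.
dT/dt = (T_ss − T)/τ with T_ss = T_amb + Q̇/UA = 10.78 + 949.7/12.46 = 86.9999 °C, τ = M c_p/UA = 1256·4.043/12.46 = 407.545 min.
Integrating: T(t) = T_ss + (T₀ − T_ss) e^(−t/τ).
T(941.0) = 86.9999 + (-20.4699)·0.0993657 = 84.9659 °C.

84.97 °C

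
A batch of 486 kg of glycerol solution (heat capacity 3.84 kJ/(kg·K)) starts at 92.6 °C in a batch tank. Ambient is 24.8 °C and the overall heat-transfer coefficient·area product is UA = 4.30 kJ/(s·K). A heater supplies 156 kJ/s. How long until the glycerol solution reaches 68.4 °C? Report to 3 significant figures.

Energy balance: M c_p dT/dt = −UA(T − T_amb) + Q̇.
τ = M c_p/UA = 434.01 s; T_ss = T_amb + Q̇/UA = 24.8 + 156/4.30 = 61.079 °C.
T(t) = T_ss + (T₀ − T_ss)e^(−t/τ); set T = 68.4:
t = −τ ln[(T − T_ss)/(T₀ − T_ss)] = −434.01 · ln(0.23226) = 633.62 s.

634 s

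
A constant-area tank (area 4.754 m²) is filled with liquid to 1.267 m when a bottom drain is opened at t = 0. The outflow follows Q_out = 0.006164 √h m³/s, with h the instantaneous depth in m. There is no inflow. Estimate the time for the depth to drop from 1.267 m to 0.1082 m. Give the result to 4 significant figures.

1229 s

With no inflow, A dh/dt = −0.006164 √h.
Separate and integrate: 2(√h − √h₀) = −(0.006164/A) t.
t = 2A(√h₀ − √h)/0.006164 = 2·4.754·(√1.267 − √0.1082)/0.006164
  = 9.50800 × (1.12561 − 0.328938) / 0.006164 = 1228.87 s.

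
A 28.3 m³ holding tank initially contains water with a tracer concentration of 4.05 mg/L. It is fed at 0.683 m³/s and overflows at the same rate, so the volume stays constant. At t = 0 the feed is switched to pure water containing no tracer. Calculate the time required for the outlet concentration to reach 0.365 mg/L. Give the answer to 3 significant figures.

99.7 s

Accumulation = in − out for the solute gives V dC/dt = Q(C_in − C), so τ = V/Q = 41.435 s.
C(t) = C_in + (C₀ − C_in) e^(−t/τ). Set C = 0.365 and solve for t:
e^(−t/τ) = (C − C_in)/(C₀ − C_in) = (0.365 − 0)/(4.05 − 0) = 0.090123
t = −τ ln(…) = 41.435 × 2.4066 = 99.716 s.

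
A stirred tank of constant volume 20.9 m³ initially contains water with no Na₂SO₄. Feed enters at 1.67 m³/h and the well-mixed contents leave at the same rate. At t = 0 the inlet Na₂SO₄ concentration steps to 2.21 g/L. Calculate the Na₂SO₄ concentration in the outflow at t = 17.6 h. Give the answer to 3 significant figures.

Mass balance on the solute (V constant): V dC/dt = Q(C_in − C).
So dC/dt = (C_in − C)/τ with τ = V/Q = 20.9/1.67 = 12.515 h.
This is linear first-order; C(t) = C_in + (C₀ − C_in) e^(−t/τ).
C(17.6) = 2.21 + (0 − 2.21)·e^(−17.6/12.515) = 2.21 + (-2.2100)·0.24504 = 1.6685 g/L.

1.67 g/L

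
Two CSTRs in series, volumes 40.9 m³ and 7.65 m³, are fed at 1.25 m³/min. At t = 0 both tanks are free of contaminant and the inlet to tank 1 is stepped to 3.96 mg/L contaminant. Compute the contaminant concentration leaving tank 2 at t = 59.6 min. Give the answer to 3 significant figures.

3.17 mg/L

Species balance on tank i: dCᵢ/dt = (Cᵢ₋₁ − Cᵢ)/τᵢ with τᵢ = Vᵢ/Q.
τ₁ = 40.9/1.25 = 32.720 min; τ₂ = 7.65/1.25 = 6.1200 min.
Solving the cascade with C₁(0)=C₂(0)=0 gives C₂(t) = C_in[1 − (τ₁ e^(−t/τ₁) − τ₂ e^(−t/τ₂))/(τ₁ − τ₂)].
At t = 59.6: e^(−t/τ₁) = 0.16178, e^(−t/τ₂) = 5.8965e-05.
C₂ = 3.96·[1 − (32.720·0.16178 − 6.1200·5.8965e-05)/(26.600)] = 3.96·0.80101 = 3.1720 mg/L.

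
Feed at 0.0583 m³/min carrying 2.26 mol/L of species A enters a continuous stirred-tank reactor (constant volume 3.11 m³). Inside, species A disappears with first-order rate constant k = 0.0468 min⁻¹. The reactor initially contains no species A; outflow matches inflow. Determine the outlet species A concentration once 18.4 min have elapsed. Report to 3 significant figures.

Species balance: V dC/dt = Q C_in − Q C − k V C.
dC/dt = (Q/V) C_in − (Q/V + k) C; effective rate a = Q/V + k = 0.018746 + 0.0468 = 0.065546 min⁻¹.
C_ss = Q C_in/(Q + kV) = 0.64635 mol/L; C(t) = C_ss + (C₀ − C_ss) e^(−a t).
C(18.4) = 0.64635 + (-0.64635)·e^(−0.065546·18.4) = 0.64635 + (-0.64635)·0.29938 = 0.45285 mol/L.

0.453 mol/L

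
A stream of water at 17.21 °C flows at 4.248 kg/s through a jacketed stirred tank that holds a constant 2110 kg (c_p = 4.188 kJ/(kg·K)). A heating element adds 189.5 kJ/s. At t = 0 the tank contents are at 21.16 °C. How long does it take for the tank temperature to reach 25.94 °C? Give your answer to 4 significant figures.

M c_p dT/dt = ṁ c_p (T_in − T) + Q̇.
τ = M/ṁ = 496.704 s; T_ss = T_in + Q̇/(ṁ c_p) = 27.8617 °C.
T(t) = T_ss + (T₀ − T_ss) e^(−t/τ). Set T = 25.94:
e^(−t/τ) = (25.94 − 27.8617)/(21.16 − 27.8617) = 0.286746
t = −496.704 · ln(0.286746) = 620.463 s.

620.5 s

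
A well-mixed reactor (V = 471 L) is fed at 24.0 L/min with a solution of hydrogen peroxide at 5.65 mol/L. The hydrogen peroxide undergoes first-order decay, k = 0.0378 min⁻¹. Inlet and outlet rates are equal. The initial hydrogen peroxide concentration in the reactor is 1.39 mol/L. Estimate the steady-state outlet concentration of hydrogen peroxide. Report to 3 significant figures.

3.24 mol/L

V dC/dt = Q(C_in − C) − k V C.
Steady state (dC/dt = 0): C_ss = Q C_in/(Q + kV) = C_in/(1 + kV/Q).
C_ss = 24.0·5.65/(24.0 + 0.0378·471) = 135.60/41.804 = 3.2437 mol/L.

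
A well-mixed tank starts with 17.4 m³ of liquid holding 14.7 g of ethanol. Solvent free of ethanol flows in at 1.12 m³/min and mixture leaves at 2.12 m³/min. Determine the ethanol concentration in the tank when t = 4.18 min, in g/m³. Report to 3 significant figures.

Let m(t) be the amount of ethanol. Volume: V(t) = V₀ + (Q_in − Q_out) t = 17.4 − 1.0000 t; V(4.18) = 13.220 m³.
Solute balance: dm/dt = 0 − Q_out C = −Q_out m/V(t).
Separate: dm/m = −Q_out dt/V(t) ⇒ ln(m/m₀) = −(Q_out/(Q_in−Q_out)) ln(V/V₀).
m = m₀ (V₀/V)^(Q_out/(Q_in−Q_out)) = 14.7 × (17.4/13.220)^(-2.1200) = 8.2104 g.
C = m/V = 8.2104/13.220 = 0.62106 g/m³.

0.621 g/m³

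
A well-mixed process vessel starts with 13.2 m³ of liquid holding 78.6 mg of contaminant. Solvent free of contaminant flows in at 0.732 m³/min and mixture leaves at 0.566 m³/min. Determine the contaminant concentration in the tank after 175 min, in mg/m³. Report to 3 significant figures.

0.0352 mg/m³

Let m(t) be the amount of contaminant. Volume: V(t) = V₀ + (Q_in − Q_out) t = 13.2 + 0.16600 t; V(175) = 42.250 m³.
Solute balance: dm/dt = 0 − Q_out C = −Q_out m/V(t).
Separate: dm/m = −Q_out dt/V(t) ⇒ ln(m/m₀) = −(Q_out/(Q_in−Q_out)) ln(V/V₀).
m = m₀ (V₀/V)^(Q_out/(Q_in−Q_out)) = 78.6 × (13.2/42.250)^(3.4096) = 1.4883 mg.
C = m/V = 1.4883/42.250 = 0.035226 mg/m³.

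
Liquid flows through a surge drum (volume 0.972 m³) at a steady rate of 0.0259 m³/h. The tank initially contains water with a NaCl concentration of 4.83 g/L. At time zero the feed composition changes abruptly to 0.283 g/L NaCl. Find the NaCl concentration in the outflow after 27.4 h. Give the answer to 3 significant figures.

Accumulation = in − out for the solute gives V dC/dt = Q(C_in − C).
So dC/dt = (C_in − C)/τ with τ = V/Q = 0.972/0.0259 = 37.529 h.
C approaches C_in exponentially: C(t) = C_in + (C₀ − C_in) e^(−t/τ).
C(27.4) = 0.283 + (4.83 − 0.283)·e^(−27.4/37.529) = 0.283 + (4.5470)·0.48186 = 2.4740 g/L.

2.47 g/L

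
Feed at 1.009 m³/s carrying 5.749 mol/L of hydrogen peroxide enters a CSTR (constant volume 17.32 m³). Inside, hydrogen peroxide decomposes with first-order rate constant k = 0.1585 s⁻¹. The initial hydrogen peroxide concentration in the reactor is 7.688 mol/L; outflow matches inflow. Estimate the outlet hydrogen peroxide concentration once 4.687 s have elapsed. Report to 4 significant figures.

3.769 mol/L

Species balance: V dC/dt = Q C_in − Q C − k V C.
This is linear with rate a = Q/V + k = 0.216756 s⁻¹.
C_ss = Q C_in/(Q + kV) = 1.54513 mol/L; C(t) = C_ss + (C₀ − C_ss) e^(−a t).
C(4.687) = 1.54513 + (6.14287)·e^(−0.216756·4.687) = 1.54513 + (6.14287)·0.362063 = 3.76923 mol/L.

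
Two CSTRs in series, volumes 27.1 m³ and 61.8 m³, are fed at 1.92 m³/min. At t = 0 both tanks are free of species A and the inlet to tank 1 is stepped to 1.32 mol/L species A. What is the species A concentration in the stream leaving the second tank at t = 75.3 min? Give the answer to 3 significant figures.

Time constants: τᵢ = Vᵢ/Q for each well-mixed tank.
τ₁ = 27.1/1.92 = 14.115 min; τ₂ = 61.8/1.92 = 32.188 min.
Tank 1: C₁ = C_in(1 − e^(−t/τ₁)). Tank 2 (τ₁ ≠ τ₂): C₂ = C_in[1 − (τ₁ e^(−t/τ₁) − τ₂ e^(−t/τ₂))/(τ₁ − τ₂)].
At t = 75.3: e^(−t/τ₁) = 0.0048204, e^(−t/τ₂) = 0.096384.
C₂ = 1.32·[1 − (14.115·0.0048204 − 32.188·0.096384)/(-18.073)] = 1.32·0.83211 = 1.0984 mol/L.

1.10 mol/L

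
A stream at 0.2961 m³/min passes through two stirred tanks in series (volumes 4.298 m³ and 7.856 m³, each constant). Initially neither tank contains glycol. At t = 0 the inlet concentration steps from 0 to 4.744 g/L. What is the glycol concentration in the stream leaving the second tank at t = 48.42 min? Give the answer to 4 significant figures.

Species balance on tank i: dCᵢ/dt = (Cᵢ₋₁ − Cᵢ)/τᵢ with τᵢ = Vᵢ/Q.
τ₁ = 4.298/0.2961 = 14.5154 min; τ₂ = 7.856/0.2961 = 26.5316 min.
Tank 1: C₁ = C_in(1 − e^(−t/τ₁)). Tank 2 (τ₁ ≠ τ₂): C₂ = C_in[1 − (τ₁ e^(−t/τ₁) − τ₂ e^(−t/τ₂))/(τ₁ − τ₂)].
At t = 48.42: e^(−t/τ₁) = 0.0355870, e^(−t/τ₂) = 0.161218.
C₂ = 4.744·[1 − (14.5154·0.0355870 − 26.5316·0.161218)/(-12.0162)] = 4.744·0.687021 = 3.25923 g/L.

3.259 g/L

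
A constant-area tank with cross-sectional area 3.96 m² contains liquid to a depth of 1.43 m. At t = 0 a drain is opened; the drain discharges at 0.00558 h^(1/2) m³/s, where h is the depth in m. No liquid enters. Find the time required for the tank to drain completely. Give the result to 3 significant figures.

1700 s

Volume balance on the tank: A dh/dt = −0.00558 √h.
∫ h^(−1/2) dh = −(0.00558/A) ∫ dt, giving 2√h = 2√h₀ − (0.00558/A) t.
Tank is empty when √h = 0: t_empty = 2A√h₀/0.00558.
t_empty = 2·3.96·√1.43/0.00558 = 7.9200·1.1958/0.00558 = 1697.3 s.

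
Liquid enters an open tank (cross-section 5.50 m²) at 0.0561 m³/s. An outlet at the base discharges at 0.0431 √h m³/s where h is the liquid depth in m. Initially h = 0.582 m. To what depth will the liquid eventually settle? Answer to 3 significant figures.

Volume balance on the tank: A dh/dt = Q_in − 0.0431 √h. At steady state dh/dt = 0:
Q_in = 0.0431 √h_ss ⇒ √h_ss = 0.0561/0.0431 = 1.3016.
h_ss = 1.3016² = 1.6942 m. (Since h₀ = 0.582 m < h_ss, the level will rise toward this value.)

1.69 m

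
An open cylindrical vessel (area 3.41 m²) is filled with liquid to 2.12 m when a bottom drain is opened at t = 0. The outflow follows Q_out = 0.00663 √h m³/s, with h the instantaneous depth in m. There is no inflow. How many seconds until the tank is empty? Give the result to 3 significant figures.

A dh/dt = −Q_out = −0.00663 √h.
∫ h^(−1/2) dh = −(0.00663/A) ∫ dt, giving 2√h = 2√h₀ − (0.00663/A) t.
Tank is empty when √h = 0: t_empty = 2A√h₀/0.00663.
t_empty = 2·3.41·√2.12/0.00663 = 6.8200·1.4560/0.00663 = 1497.7 s.

1500 s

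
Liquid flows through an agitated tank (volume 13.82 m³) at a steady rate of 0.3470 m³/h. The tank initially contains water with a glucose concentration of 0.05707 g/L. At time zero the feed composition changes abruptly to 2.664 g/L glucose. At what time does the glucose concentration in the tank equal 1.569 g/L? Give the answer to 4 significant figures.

Unsteady species balance (constant V, well mixed): V dC/dt = Q(C_in − C), so τ = V/Q = 39.8271 h.
C(t) = C_in + (C₀ − C_in) e^(−t/τ). Set C = 1.569 and solve for t:
e^(−t/τ) = (C − C_in)/(C₀ − C_in) = (1.569 − 2.664)/(0.05707 − 2.664) = 0.420034
t = −τ ln(…) = 39.8271 × 0.867419 = 34.5468 h.

34.55 h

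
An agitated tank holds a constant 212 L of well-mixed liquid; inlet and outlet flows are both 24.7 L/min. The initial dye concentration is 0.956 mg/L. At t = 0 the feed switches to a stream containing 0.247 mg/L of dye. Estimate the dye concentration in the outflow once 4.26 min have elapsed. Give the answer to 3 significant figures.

0.679 mg/L

Species balance on the tank: V dC/dt = Q(C_in − C).
Time constant τ = V/Q = 212/24.7 = 8.5830 min.
Solution: C(t) = C_in + (C₀ − C_in) e^(−t/τ).
C(4.26) = 0.247 + (0.956 − 0.247)·e^(−4.26/8.5830) = 0.247 + (0.70900)·0.60876 = 0.67861 mg/L.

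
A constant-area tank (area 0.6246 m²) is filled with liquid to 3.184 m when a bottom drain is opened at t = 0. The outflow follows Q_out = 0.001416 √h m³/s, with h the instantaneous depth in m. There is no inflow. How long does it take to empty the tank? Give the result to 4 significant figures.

1574 s

Mass balance (ρ constant): A dh/dt = −0.001416 √h.
∫ h^(−1/2) dh = −(0.001416/A) ∫ dt, giving 2√h = 2√h₀ − (0.001416/A) t.
Tank is empty when √h = 0: t_empty = 2A√h₀/0.001416.
t_empty = 2·0.6246·√3.184/0.001416 = 1.24920·1.78438/0.001416 = 1574.18 s.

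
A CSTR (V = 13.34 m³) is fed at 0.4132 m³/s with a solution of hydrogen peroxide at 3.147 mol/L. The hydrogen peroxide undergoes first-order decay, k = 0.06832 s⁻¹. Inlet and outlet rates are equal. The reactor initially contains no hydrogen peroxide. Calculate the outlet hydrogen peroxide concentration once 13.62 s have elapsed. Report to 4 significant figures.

V dC/dt = Q(C_in − C) − k V C.
This is linear with rate a = Q/V + k = 0.0992945 s⁻¹.
C_ss = Q C_in/(Q + kV) = 0.981694 mol/L; C(t) = C_ss + (C₀ − C_ss) e^(−a t).
C(13.62) = 0.981694 + (-0.981694)·e^(−0.0992945·13.62) = 0.981694 + (-0.981694)·0.258621 = 0.727807 mol/L.

0.7278 mol/L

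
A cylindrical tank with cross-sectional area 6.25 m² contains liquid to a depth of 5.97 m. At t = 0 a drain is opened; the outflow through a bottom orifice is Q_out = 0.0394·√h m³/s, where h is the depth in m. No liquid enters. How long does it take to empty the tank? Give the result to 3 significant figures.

775 s

Unsteady balance on liquid volume: A dh/dt = −0.0394 √h.
Separate and integrate: 2(√h − √h₀) = −(0.0394/A) t.
Tank is empty when √h = 0: t_empty = 2A√h₀/0.0394.
t_empty = 2·6.25·√5.97/0.0394 = 12.500·2.4434/0.0394 = 775.18 s.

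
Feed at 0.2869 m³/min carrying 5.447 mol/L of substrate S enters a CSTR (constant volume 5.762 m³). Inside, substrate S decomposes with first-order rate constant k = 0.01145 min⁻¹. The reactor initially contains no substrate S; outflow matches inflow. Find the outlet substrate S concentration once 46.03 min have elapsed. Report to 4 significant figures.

4.164 mol/L

V dC/dt = Q(C_in − C) − k V C.
dC/dt = (Q/V) C_in − (Q/V + k) C; effective rate a = Q/V + k = 0.0497917 + 0.01145 = 0.0612417 min⁻¹.
C_ss = Q C_in/(Q + kV) = 4.42861 mol/L; C(t) = C_ss + (C₀ − C_ss) e^(−a t).
C(46.03) = 4.42861 + (-4.42861)·e^(−0.0612417·46.03) = 4.42861 + (-4.42861)·0.0596681 = 4.16436 mol/L.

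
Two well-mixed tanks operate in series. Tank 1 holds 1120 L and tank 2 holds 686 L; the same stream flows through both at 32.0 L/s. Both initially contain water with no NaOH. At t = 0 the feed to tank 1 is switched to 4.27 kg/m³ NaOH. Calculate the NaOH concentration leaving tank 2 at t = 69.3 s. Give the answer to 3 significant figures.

Species balance on tank i: dCᵢ/dt = (Cᵢ₋₁ − Cᵢ)/τᵢ with τᵢ = Vᵢ/Q.
τ₁ = 1120/32.0 = 35.000 s; τ₂ = 686/32.0 = 21.438 s.
Solving the cascade with C₁(0)=C₂(0)=0 gives C₂(t) = C_in[1 − (τ₁ e^(−t/τ₁) − τ₂ e^(−t/τ₂))/(τ₁ − τ₂)].
At t = 69.3: e^(−t/τ₁) = 0.13807, e^(−t/τ₂) = 0.039453.
C₂ = 4.27·[1 − (35.000·0.13807 − 21.438·0.039453)/(13.562)] = 4.27·0.70605 = 3.0148 kg/m³.

3.01 kg/m³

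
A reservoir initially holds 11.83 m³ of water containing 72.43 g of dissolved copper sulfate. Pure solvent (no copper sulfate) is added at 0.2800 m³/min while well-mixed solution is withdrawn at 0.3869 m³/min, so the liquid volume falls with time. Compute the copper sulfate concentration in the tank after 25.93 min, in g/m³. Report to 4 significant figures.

3.043 g/m³

Total volume: dV/dt = Q_in − Q_out = -0.106900 m³/min, so V(t) = 11.83 − 0.106900 t and V(25.93) = 9.05808 m³.
Solute balance: dm/dt = 0 − Q_out C = −Q_out m/V(t).
Separate: dm/m = −Q_out dt/V(t) ⇒ ln(m/m₀) = −(Q_out/(Q_in−Q_out)) ln(V/V₀).
m = m₀ (V₀/V)^(Q_out/(Q_in−Q_out)) = 72.43 × (11.83/9.05808)^(-3.61927) = 27.5594 g.
C = m/V = 27.5594/9.05808 = 3.04252 g/m³.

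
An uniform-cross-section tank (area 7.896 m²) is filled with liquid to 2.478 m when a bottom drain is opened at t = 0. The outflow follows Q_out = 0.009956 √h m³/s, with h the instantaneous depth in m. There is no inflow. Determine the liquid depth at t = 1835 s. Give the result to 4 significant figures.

A dh/dt = −Q_out = −0.009956 √h.
Separate and integrate: 2(√h − √h₀) = −(0.009956/A) t.
√h = √2.478 − 0.009956·1835/(2·7.896) = 1.57417 − 1.15687 = 0.417298.
h = 0.417298² = 0.174138 m.

0.1741 m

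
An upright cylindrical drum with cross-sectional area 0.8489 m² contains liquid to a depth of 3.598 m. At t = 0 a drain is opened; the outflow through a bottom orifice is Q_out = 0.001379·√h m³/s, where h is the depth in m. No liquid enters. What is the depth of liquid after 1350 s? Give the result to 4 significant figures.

A dh/dt = −Q_out = −0.001379 √h.
This is separable: 2 d(√h)/dt = −0.001379/A, so √h = √h₀ − (0.001379/(2A)) t.
√h = √3.598 − 0.001379·1350/(2·0.8489) = 1.89684 − 1.09651 = 0.800332.
h = 0.800332² = 0.640532 m.

0.6405 m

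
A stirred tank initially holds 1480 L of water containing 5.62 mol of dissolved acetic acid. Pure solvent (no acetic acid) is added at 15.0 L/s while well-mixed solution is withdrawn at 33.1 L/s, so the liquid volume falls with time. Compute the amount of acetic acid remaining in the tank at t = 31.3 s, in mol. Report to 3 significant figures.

2.33 mol

Let m(t) be the amount of acetic acid. Volume: V(t) = V₀ + (Q_in − Q_out) t = 1480 − 18.100 t; V(31.3) = 913.47 L.
Solute balance: dm/dt = 0 − Q_out C = −Q_out m/V(t).
Separate: dm/m = −Q_out dt/V(t) ⇒ ln(m/m₀) = −(Q_out/(Q_in−Q_out)) ln(V/V₀).
m = m₀ (V₀/V)^(Q_out/(Q_in−Q_out)) = 5.62 × (1480/913.47)^(-1.8287) = 2.3254 mol.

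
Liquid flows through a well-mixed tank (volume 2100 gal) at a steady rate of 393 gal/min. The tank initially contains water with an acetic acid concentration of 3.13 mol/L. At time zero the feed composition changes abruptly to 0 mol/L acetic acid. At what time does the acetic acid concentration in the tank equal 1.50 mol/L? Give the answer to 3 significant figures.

Species balance: V dC/dt = Q(C_in − C) ⇒ τ = V/Q = 5.3435 min.
C(t) = C_in + (C₀ − C_in) e^(−t/τ). Set C = 1.50 and solve for t:
e^(−t/τ) = (C − C_in)/(C₀ − C_in) = (1.50 − 0)/(3.13 − 0) = 0.47923
t = −τ ln(…) = 5.3435 × 0.73557 = 3.9305 min.

3.93 min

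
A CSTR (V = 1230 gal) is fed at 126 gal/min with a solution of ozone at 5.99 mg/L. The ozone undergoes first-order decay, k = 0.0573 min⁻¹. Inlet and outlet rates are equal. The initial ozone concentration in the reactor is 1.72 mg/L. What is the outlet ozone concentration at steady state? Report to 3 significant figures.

3.84 mg/L

Accumulation = in − out − consumed: V dC/dt = Q C_in − Q C − k V C.
Steady state (dC/dt = 0): C_ss = Q C_in/(Q + kV) = C_in/(1 + kV/Q).
C_ss = 126·5.99/(126 + 0.0573·1230) = 754.74/196.48 = 3.8413 mg/L.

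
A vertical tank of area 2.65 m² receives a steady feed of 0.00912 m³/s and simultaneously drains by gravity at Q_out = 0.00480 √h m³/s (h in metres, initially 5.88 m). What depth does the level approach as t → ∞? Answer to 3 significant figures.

3.61 m

Accumulation of liquid (constant cross-section A): A dh/dt = Q_in − 0.00480 √h. At steady state dh/dt = 0:
Q_in = 0.00480 √h_ss ⇒ √h_ss = 0.00912/0.00480 = 1.9000.
h_ss = 1.9000² = 3.6100 m. (Since h₀ = 5.88 m > h_ss, the level will fall toward this value.)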